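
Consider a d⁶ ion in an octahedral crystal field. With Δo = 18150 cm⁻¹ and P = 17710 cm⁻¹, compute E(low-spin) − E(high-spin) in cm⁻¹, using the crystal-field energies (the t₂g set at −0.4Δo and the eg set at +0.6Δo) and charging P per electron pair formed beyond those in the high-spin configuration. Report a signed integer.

High-spin: t₂g⁴ eg², CFSE = -0.4Δo = -7260 cm⁻¹.
Low-spin: t₂g⁶ eg⁰, orbital CFSE = -2.4Δo = -43560 cm⁻¹; plus 2 excess pairs × P = +35420 cm⁻¹; total -8140 cm⁻¹.
The difference is -8140 − (-7260) = -880 cm⁻¹, so low-spin lies lower.

-880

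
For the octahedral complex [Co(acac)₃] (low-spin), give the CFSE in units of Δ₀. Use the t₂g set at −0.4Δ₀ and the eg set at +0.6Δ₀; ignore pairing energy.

-2.4 Δ₀

Each acac⁻ contributes -1; 3 × (-1) = -3. With overall charge +0, Co is in the +3 oxidation state.
Co³⁺: group 9, so d-count = 9 − 3 = 6.
Configuration: t₂g⁶ eg⁰.
CFSE = 6(-0.4Δ₀) + 0(0.6Δ₀) = -2.4Δ₀ + 0.0Δ₀ = -2.4Δ₀.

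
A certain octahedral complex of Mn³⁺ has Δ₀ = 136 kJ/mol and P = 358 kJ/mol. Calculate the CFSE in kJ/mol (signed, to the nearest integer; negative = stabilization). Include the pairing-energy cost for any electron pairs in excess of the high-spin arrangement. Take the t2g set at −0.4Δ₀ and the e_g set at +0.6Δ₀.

-82

Mn is in group 7, so Mn³⁺ is d⁴ (7 − 3 = 4).
Here Δ₀ < P (136 < 358), so the high-spin state is favoured.
Filling d⁴ accordingly: t2g^3 e_g^1.
Orbital CFSE = -0.6Δ₀ = -0.6 × 136 = -82 kJ/mol.
High-spin has no excess pairs, so no pairing correction applies.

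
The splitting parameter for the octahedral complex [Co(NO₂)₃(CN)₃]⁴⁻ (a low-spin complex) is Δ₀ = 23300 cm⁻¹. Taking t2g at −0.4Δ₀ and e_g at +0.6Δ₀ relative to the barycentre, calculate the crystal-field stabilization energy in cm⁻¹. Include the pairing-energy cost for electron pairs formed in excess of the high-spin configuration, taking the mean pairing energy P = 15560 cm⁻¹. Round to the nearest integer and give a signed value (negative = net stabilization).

Ligand charges: 3×(-1) from NO₂⁻ and 3×(-1) from CN⁻ sum to -6; with overall charge -4, Co is +2.
Co is in group 9, so Co²⁺ is d⁷ (9 − 2 = 7).
Configuration: t2g^6 e_g^1.
CFSE(orbital) = 6×(-0.4Δ₀) + 1×(0.6Δ₀) = -1.8Δ₀; with Δ₀ = 23300 cm⁻¹ that is -41940 cm⁻¹.
High-spin d⁷ would be t2g^5 e_g^2 with 2 pairs; low-spin has 3, so 1 excess pair costs +1P = +15560 cm⁻¹.
Combining: -41940 + 15560 = -26380 cm⁻¹.

-26380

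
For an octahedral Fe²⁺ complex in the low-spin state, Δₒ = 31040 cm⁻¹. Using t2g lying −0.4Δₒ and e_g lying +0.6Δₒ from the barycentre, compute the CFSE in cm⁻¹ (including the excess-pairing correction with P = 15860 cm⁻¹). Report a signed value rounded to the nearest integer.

Fe is in group 8, so Fe²⁺ is d⁶ (8 − 2 = 6).
Electron filling gives t2g^6 e_g^0.
The orbital stabilization is -2.4Δₒ = -2.4 × 31040 = -74496 cm⁻¹.
Pairing penalty: 3 pairs vs 1 in the high-spin reference → 2 extra × P = 31720 cm⁻¹.
Net CFSE = -74496 + 31720 = -42776 cm⁻¹.

-42776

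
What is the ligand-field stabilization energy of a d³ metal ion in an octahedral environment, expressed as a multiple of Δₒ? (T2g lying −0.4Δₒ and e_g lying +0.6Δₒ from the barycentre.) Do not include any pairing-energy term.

For octahedral d³ the high- and low-spin configurations coincide.
Configuration: t2g^3 e_g^0.
CFSE = 3(-0.4Δₒ) + 0(0.6Δₒ) = -1.2Δₒ + 0.0Δₒ = -1.2Δₒ.

-1.2 Δₒ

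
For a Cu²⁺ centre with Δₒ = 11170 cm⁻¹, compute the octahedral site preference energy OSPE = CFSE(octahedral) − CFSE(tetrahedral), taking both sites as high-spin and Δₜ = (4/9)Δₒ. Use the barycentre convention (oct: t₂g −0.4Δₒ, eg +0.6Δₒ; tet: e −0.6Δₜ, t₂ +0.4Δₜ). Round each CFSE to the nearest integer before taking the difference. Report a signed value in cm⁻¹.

Group 11 minus oxidation state +2 gives a d⁹ configuration for Cu²⁺.
In an octahedral site d⁹ (HS) is t2g^6 e_g^3, giving CFSE(oct) = -0.6Δₒ = -6702 cm⁻¹.
Tetrahedral e^4 t2^5 gives -0.4Δₜ = -0.4 × (4/9) × 11170 = -1986 cm⁻¹.
OSPE = -6702 − (-1986) = -4716 cm⁻¹.

-4716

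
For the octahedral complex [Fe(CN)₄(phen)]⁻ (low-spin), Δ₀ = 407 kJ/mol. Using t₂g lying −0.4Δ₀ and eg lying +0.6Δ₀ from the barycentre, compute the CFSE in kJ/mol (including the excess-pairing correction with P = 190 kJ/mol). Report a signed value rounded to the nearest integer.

Ligand charges: 4×(-1) from CN⁻ and 1×(+0) from phen sum to -4; with overall charge -1, Fe is +3.
Fe sits in group 8; removing 3 electrons leaves Fe³⁺ with 8 − 3 = 5 d electrons.
Configuration: t₂g⁵ eg⁰.
The orbital stabilization is -2.0Δ₀ = -2.0 × 407 = -814 kJ/mol.
Pairing penalty: 2 pairs vs 0 in the high-spin reference → 2 extra × P = 380 kJ/mol.
Net CFSE = -814 + 380 = -434 kJ/mol.

-434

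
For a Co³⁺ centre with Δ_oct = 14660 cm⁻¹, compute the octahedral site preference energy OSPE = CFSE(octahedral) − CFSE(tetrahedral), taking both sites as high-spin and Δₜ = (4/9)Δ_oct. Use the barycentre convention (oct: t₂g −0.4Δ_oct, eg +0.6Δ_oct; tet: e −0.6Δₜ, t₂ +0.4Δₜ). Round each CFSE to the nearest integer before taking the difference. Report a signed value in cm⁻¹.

-1955

Group 9 minus oxidation state +3 gives a d⁶ configuration for Co³⁺.
Octahedral (high-spin): t2g^4 e_g^2, CFSE = 4(−0.4) + 2(+0.6) = -0.4Δ_oct = -0.4 × 14660 = -5864 cm⁻¹.
Tetrahedral e^3 t2^3 gives -0.6Δₜ = -0.6 × (4/9) × 14660 = -3909 cm⁻¹.
OSPE = -5864 − (-3909) = -1955 cm⁻¹.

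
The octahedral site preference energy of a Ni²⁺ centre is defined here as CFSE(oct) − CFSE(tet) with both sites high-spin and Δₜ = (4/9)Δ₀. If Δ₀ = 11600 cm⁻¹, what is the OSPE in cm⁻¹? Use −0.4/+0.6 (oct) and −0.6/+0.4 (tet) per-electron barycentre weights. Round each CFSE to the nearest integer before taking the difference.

Ni²⁺: group 10, so d-count = 10 − 2 = 8.
Octahedral high-spin t₂g⁶ eg²: CFSE = -1.2 × 11600 = -13920 cm⁻¹.
Tetrahedral e⁴ t₂⁴ gives -0.8Δₜ = -0.8 × (4/9) × 11600 = -4124 cm⁻¹.
OSPE = CFSE(oct) − CFSE(tet) = -13920 − (-4124) = -9796 cm⁻¹.

-9796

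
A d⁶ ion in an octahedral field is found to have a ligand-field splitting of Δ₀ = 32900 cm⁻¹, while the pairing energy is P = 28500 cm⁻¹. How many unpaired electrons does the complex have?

With Δ₀ > P the complex is low-spin.
Filling d⁶ accordingly: t₂g⁶ eg⁰.
Unpaired electrons: 0.

0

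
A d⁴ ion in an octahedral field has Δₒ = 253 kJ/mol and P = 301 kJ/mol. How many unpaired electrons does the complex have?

4

Since Δₒ = 253 kJ/mol < P = 301 kJ/mol, the complex adopts the high-spin configuration.
Filling d⁴ accordingly: t₂g³ eg¹.
Unpaired electrons: 4.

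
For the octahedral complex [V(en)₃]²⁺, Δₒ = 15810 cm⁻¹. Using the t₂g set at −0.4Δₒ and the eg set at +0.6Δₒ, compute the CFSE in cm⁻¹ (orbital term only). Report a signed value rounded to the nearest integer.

en is neutral, so the +2 overall charge sits on V: oxidation state +2.
V sits in group 5; removing 2 electrons leaves V²⁺ with 5 − 2 = 3 d electrons.
Configuration: t₂g³ eg⁰.
CFSE(orbital) = 3×(-0.4Δₒ) + 0×(0.6Δₒ) = -1.2Δₒ; with Δₒ = 15810 cm⁻¹ that is -18972 cm⁻¹.

-18972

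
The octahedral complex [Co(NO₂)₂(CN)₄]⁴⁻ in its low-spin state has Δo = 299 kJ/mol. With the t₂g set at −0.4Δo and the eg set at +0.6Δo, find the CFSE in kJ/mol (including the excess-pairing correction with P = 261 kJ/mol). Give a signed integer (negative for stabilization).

-277

Ligand charges: 2×(-1) from NO₂⁻ and 4×(-1) from CN⁻ sum to -6; with overall charge -4, Co is +2.
Co²⁺: group 9, so d-count = 9 − 2 = 7.
Electron filling gives t₂g⁶ eg¹.
Orbital CFSE = 6(-0.4) + 1(0.6) = -1.8Δo = -1.8 × 299 = -538 kJ/mol.
High-spin d⁷ would be t₂g⁵ eg² with 2 pairs; low-spin has 3, so 1 excess pair costs +1P = +261 kJ/mol.
Overall CFSE = -538 + 261 = -277 kJ/mol.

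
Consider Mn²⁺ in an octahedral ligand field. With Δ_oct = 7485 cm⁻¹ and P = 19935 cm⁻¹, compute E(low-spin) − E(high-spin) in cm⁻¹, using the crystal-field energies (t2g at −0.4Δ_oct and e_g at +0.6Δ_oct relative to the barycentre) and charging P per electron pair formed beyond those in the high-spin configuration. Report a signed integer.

Group 7 minus oxidation state +2 gives a d⁵ configuration for Mn²⁺.
High-spin: t2g^3 e_g^2, CFSE = 0.0Δ_oct = 0 cm⁻¹.
Low-spin t2g^5 e_g^0 gives -2.0Δ_oct = -14970 cm⁻¹, but forming 2 extra pairs costs 2P = 39870 cm⁻¹, so E(LS) = -14970 + 39870 = 24900 cm⁻¹.
E(LS) − E(HS) = 24900 − (0) = 24900 cm⁻¹.

24900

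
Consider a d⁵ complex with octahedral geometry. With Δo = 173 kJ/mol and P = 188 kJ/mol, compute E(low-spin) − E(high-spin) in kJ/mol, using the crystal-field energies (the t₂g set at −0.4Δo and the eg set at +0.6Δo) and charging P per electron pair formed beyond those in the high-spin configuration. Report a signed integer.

High-spin d⁵ fills as t₂g³ eg² with CFSE 3(−0.4) + 2(+0.6) = 0.0Δo = 0 kJ/mol.
Low-spin: t₂g⁵ eg⁰, orbital CFSE = -2.0Δo = -346 kJ/mol; plus 2 excess pairs × P = +376 kJ/mol; total 30 kJ/mol.
The difference is 30 − (0) = 30 kJ/mol, so high-spin lies lower.

30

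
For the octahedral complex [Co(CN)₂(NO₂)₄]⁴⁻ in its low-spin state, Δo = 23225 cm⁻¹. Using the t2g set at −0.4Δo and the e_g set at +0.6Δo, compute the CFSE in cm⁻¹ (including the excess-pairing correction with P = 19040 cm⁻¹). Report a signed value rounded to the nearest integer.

Ligand charges: 2×(-1) from CN⁻ and 4×(-1) from NO₂⁻ sum to -6; with overall charge -4, Co is +2.
Co is in group 9, so Co²⁺ is d⁷ (9 − 2 = 7).
The d⁷ electrons fill as t2g^6 e_g^1.
The orbital stabilization is -1.8Δo = -1.8 × 23225 = -41805 cm⁻¹.
High-spin d⁷ would be t2g^5 e_g^2 with 2 pairs; low-spin has 3, so 1 excess pair costs +1P = +19040 cm⁻¹.
Overall CFSE = -41805 + 19040 = -22765 cm⁻¹.

-22765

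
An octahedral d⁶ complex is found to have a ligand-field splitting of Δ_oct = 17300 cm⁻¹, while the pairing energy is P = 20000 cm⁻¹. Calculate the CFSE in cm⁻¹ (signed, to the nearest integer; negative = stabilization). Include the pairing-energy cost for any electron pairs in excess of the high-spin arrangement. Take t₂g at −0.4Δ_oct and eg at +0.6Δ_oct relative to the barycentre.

-6920

Since Δ_oct = 17300 cm⁻¹ < P = 20000 cm⁻¹, the complex adopts the high-spin configuration.
Filling d⁶ accordingly: t₂g⁴ eg².
Orbital CFSE = -0.4Δ_oct = -0.4 × 17300 = -6920 cm⁻¹.
High-spin has no excess pairs, so no pairing correction applies.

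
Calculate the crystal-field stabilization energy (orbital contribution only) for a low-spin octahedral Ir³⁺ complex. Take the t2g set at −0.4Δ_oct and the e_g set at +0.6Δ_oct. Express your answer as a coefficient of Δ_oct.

-2.4 Δ_oct

Ir³⁺: group 9, so d-count = 9 − 3 = 6.
Configuration: t2g^6 e_g^0.
CFSE = 6(-0.4Δ_oct) + 0(0.6Δ_oct) = -2.4Δ_oct + 0.0Δ_oct = -2.4Δ_oct.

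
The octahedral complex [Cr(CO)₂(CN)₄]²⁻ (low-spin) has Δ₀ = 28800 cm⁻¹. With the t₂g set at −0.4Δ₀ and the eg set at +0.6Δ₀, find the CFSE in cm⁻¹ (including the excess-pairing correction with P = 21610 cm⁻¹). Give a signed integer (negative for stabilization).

Ligand charges: 2×(+0) from CO and 4×(-1) from CN⁻ sum to -4; with overall charge -2, Cr is +2.
Cr²⁺: group 6, so d-count = 6 − 2 = 4.
The d⁴ electrons fill as t₂g⁴ eg⁰.
The orbital stabilization is -1.6Δ₀ = -1.6 × 28800 = -46080 cm⁻¹.
Relative to high-spin t₂g³ eg¹ (0 paired), the low-spin configuration has 1 additional pair, contributing +1 × 21610 = +21610 cm⁻¹.
Net CFSE = -46080 + 21610 = -24470 cm⁻¹.

-24470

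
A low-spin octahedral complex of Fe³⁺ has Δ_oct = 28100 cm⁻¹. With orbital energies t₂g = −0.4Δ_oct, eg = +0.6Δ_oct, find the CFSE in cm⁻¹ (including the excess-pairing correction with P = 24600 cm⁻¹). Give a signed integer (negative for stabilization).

-7000

Fe is in group 8, so Fe³⁺ is d⁵ (8 − 3 = 5).
Configuration: t₂g⁵ eg⁰.
The orbital stabilization is -2.0Δ_oct = -2.0 × 28100 = -56200 cm⁻¹.
High-spin d⁵ would be t₂g³ eg² with 0 pairs; low-spin has 2, so 2 excess pairs cost +2P = +49200 cm⁻¹.
Net CFSE = -56200 + 49200 = -7000 cm⁻¹.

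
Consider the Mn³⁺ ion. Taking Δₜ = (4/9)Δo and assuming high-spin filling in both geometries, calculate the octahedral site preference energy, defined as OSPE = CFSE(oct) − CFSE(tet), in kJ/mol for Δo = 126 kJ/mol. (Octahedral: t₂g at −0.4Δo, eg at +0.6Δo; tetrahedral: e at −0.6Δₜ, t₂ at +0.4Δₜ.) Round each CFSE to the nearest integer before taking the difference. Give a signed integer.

-54

Mn is in group 7, so Mn³⁺ is d⁴ (7 − 3 = 4).
In an octahedral site d⁴ (HS) is t2g^3 e_g^1, giving CFSE(oct) = -0.6Δo = -76 kJ/mol.
Tetrahedral: e^2 t2^2, CFSE = 2(−0.6) + 2(+0.4) = -0.4Δₜ = -0.4 × (4/9) × 126 = -22 kJ/mol.
OSPE = CFSE(oct) − CFSE(tet) = -76 − (-22) = -54 kJ/mol.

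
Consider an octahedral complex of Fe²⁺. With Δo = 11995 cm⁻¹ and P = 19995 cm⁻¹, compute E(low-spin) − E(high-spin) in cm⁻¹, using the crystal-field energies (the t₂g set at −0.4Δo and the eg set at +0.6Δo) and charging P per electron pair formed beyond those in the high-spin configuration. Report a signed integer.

Fe is in group 8, so Fe²⁺ is d⁶ (8 − 2 = 6).
In the high-spin limit (t₂g⁴ eg²) the orbital term is -0.4Δo = -4798 cm⁻¹, with no excess pairing.
For low-spin the configuration is t₂g⁶ eg⁰: orbital energy -2.4 × 11995 = -28788 cm⁻¹, and 2 additional pairs relative to high-spin add 39990 cm⁻¹, giving 11202 cm⁻¹.
Thus E(LS) − E(HS) = 16000 cm⁻¹.

16000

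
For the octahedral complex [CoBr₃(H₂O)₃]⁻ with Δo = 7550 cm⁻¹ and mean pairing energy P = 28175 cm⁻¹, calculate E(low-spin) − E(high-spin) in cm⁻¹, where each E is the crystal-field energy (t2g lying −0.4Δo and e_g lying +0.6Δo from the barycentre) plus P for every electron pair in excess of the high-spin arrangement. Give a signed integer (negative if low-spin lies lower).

20625

Ligand charges: 3×(-1) from Br⁻ and 3×(+0) from H₂O sum to -3; with overall charge -1, Co is +2.
Co is in group 9, so Co²⁺ is d⁷ (9 − 2 = 7).
High-spin d⁷ fills as t2g^5 e_g^2 with CFSE 5(−0.4) + 2(+0.6) = -0.8Δo = -6040 cm⁻¹.
Low-spin t2g^6 e_g^1 gives -1.8Δo = -13590 cm⁻¹, but forming 1 extra pair costs 1P = 28175 cm⁻¹, so E(LS) = -13590 + 28175 = 14585 cm⁻¹.
Thus E(LS) − E(HS) = 20625 cm⁻¹.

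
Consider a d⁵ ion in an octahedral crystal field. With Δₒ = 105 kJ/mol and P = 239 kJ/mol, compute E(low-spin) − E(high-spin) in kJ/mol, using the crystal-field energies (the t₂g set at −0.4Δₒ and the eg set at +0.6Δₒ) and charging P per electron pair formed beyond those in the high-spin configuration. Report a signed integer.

268

In the high-spin limit (t₂g³ eg²) the orbital term is 0.0Δₒ = 0 kJ/mol, with no excess pairing.
Low-spin t₂g⁵ eg⁰ gives -2.0Δₒ = -210 kJ/mol, but forming 2 extra pairs costs 2P = 478 kJ/mol, so E(LS) = -210 + 478 = 268 kJ/mol.
E(LS) − E(HS) = 268 − (0) = 268 kJ/mol.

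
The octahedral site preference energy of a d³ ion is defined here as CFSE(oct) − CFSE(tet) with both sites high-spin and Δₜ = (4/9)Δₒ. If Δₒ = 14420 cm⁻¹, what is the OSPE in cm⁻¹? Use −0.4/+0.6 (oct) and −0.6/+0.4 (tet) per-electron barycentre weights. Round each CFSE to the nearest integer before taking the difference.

Octahedral high-spin t₂g³ eg⁰: CFSE = -1.2 × 14420 = -17304 cm⁻¹.
Tetrahedral e² t₂¹ gives -0.8Δₜ = -0.8 × (4/9) × 14420 = -5127 cm⁻¹.
OSPE = CFSE(oct) − CFSE(tet) = -17304 − (-5127) = -12177 cm⁻¹.

-12177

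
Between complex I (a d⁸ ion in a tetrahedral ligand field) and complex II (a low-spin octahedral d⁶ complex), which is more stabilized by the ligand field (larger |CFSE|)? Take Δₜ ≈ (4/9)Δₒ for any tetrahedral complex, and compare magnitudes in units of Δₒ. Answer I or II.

I: Tetrahedral splitting is small, so the complex is high-spin; e^4 t2^4, CFSE = -0.8Δₜ ≈ -0.36Δₒ.
II: t2g^6 e_g^0, CFSE = -2.4Δₒ.
So II has the larger |CFSE|.

II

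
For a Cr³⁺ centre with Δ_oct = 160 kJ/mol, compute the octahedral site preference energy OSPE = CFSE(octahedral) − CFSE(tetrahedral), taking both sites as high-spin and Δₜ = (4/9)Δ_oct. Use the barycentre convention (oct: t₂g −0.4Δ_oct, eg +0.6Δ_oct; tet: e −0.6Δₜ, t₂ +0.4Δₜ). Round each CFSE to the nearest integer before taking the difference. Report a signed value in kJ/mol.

-135

Cr is in group 6, so Cr³⁺ is d³ (6 − 3 = 3).
In an octahedral site d³ (HS) is t₂g³ eg⁰, giving CFSE(oct) = -1.2Δ_oct = -192 kJ/mol.
Tetrahedral e² t₂¹ gives -0.8Δₜ = -0.8 × (4/9) × 160 = -57 kJ/mol.
Subtracting, OSPE = -192 − (-57) = -135 kJ/mol.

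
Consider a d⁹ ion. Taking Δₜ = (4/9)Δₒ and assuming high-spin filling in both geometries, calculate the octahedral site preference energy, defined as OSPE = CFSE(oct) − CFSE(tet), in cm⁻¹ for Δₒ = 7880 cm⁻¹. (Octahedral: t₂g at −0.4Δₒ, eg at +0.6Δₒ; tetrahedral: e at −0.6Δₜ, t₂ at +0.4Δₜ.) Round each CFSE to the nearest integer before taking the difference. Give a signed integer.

-3327

Octahedral high-spin t2g^6 e_g^3: CFSE = -0.6 × 7880 = -4728 cm⁻¹.
Tetrahedral e^4 t2^5 gives -0.4Δₜ = -0.4 × (4/9) × 7880 = -1401 cm⁻¹.
OSPE = -4728 − (-1401) = -3327 cm⁻¹.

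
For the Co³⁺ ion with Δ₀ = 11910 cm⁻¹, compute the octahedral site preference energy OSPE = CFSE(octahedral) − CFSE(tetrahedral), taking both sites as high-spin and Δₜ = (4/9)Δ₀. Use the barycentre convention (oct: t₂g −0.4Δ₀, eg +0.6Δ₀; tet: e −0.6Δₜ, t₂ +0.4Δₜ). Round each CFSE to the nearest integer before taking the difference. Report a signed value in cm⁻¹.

Co³⁺: group 9, so d-count = 9 − 3 = 6.
Octahedral high-spin t2g^4 e_g^2: CFSE = -0.4 × 11910 = -4764 cm⁻¹.
Tetrahedral e^3 t2^3 gives -0.6Δₜ = -0.6 × (4/9) × 11910 = -3176 cm⁻¹.
OSPE = -4764 − (-3176) = -1588 cm⁻¹.

-1588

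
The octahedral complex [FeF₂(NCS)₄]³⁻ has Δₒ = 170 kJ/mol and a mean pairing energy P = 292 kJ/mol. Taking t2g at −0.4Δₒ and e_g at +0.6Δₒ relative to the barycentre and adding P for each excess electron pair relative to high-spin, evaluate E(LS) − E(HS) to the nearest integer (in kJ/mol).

Ligand charges: 2×(-1) from F⁻ and 4×(-1) from NCS⁻ sum to -6; with overall charge -3, Fe is +3.
Fe is in group 8, so Fe³⁺ is d⁵ (8 − 3 = 5).
In the high-spin limit (t2g^3 e_g^2) the orbital term is 0.0Δₒ = 0 kJ/mol, with no excess pairing.
Low-spin t2g^5 e_g^0 gives -2.0Δₒ = -340 kJ/mol, but forming 2 extra pairs costs 2P = 584 kJ/mol, so E(LS) = -340 + 584 = 244 kJ/mol.
Thus E(LS) − E(HS) = 244 kJ/mol.

244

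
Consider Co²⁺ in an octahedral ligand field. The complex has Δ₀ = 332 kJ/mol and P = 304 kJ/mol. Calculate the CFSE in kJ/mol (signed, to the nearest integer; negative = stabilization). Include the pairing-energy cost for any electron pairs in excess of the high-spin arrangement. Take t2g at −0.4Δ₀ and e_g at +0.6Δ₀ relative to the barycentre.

-294

Group 9 minus oxidation state +2 gives a d⁷ configuration for Co²⁺.
Δ₀ > P, so pairing is preferred: the ground state is low-spin.
That gives t2g^6 e_g^1.
Orbital CFSE = -1.8Δ₀ = -1.8 × 332 = -598 kJ/mol.
Excess pairs vs high-spin: 3 − 2 = 1; pairing cost = +304 kJ/mol.
Net CFSE = -598 + 304 = -294 kJ/mol.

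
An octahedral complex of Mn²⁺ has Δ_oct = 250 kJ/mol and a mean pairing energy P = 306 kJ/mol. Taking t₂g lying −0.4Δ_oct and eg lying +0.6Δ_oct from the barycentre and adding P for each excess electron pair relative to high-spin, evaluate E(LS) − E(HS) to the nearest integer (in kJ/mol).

Mn sits in group 7; removing 2 electrons leaves Mn²⁺ with 7 − 2 = 5 d electrons.
In the high-spin limit (t₂g³ eg²) the orbital term is 0.0Δ_oct = 0 kJ/mol, with no excess pairing.
For low-spin the configuration is t₂g⁵ eg⁰: orbital energy -2.0 × 250 = -500 kJ/mol, and 2 additional pairs relative to high-spin add 612 kJ/mol, giving 112 kJ/mol.
E(LS) − E(HS) = 112 − (0) = 112 kJ/mol.

112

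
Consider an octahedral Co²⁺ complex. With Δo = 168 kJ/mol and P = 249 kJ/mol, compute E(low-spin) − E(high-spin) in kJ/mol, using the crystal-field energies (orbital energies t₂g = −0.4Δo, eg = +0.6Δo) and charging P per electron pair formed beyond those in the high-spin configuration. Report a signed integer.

Group 9 minus oxidation state +2 gives a d⁷ configuration for Co²⁺.
High-spin: t₂g⁵ eg², CFSE = -0.8Δo = -134 kJ/mol.
Low-spin: t₂g⁶ eg¹, orbital CFSE = -1.8Δo = -302 kJ/mol; plus 1 excess pair × P = +249 kJ/mol; total -53 kJ/mol.
The difference is -53 − (-134) = 81 kJ/mol, so high-spin lies lower.

81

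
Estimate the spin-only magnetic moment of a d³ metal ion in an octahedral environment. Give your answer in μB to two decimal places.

3.87 μB

Configuration: t₂g³ eg⁰ → 3 unpaired electrons.
μ(spin-only) = √[3(3+2)] = √15 ≈ 3.87 μB.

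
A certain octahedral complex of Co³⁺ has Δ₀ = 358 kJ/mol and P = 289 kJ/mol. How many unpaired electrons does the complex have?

0

Co³⁺: group 9, so d-count = 9 − 3 = 6.
Here Δ₀ > P (358 > 289), so the low-spin state is favoured.
Configuration: t₂g⁶ eg⁰.
Unpaired electrons: 0.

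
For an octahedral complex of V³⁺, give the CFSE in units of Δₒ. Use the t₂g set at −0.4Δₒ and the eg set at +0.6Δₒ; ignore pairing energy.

-0.8 Δₒ

Group 5 minus oxidation state +3 gives a d² configuration for V³⁺.
Configuration: t₂g² eg⁰.
CFSE = 2(-0.4Δₒ) + 0(0.6Δₒ) = -0.8Δₒ + 0.0Δₒ = -0.8Δₒ.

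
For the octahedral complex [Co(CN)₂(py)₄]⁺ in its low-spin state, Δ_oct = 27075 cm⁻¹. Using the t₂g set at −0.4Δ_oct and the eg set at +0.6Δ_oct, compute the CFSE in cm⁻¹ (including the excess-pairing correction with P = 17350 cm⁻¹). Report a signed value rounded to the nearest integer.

Ligand charges: 2×(-1) from CN⁻ and 4×(+0) from py sum to -2; with overall charge +1, Co is +3.
Co is in group 9, so Co³⁺ is d⁶ (9 − 3 = 6).
Electron filling gives t₂g⁶ eg⁰.
Orbital CFSE = 6(-0.4) + 0(0.6) = -2.4Δ_oct = -2.4 × 27075 = -64980 cm⁻¹.
Pairing penalty: 3 pairs vs 1 in the high-spin reference → 2 extra × P = 34700 cm⁻¹.
Net CFSE = -64980 + 34700 = -30280 cm⁻¹.

-30280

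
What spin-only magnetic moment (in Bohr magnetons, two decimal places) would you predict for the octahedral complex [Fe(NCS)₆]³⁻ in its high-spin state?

Each NCS⁻ contributes -1; 6 × (-1) = -6. With overall charge -3, Fe is in the +3 oxidation state.
Fe³⁺: group 8, so d-count = 8 − 3 = 5.
Configuration: t₂g³ eg² → 5 unpaired electrons.
μ(spin-only) = √[5(5+2)] = √35 ≈ 5.92 Bohr magnetons.

5.92 Bohr magnetons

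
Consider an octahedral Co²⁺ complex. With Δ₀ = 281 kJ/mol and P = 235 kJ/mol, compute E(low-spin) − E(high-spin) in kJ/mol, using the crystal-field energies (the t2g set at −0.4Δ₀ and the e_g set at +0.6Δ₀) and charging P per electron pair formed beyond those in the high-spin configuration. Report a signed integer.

-46

Co sits in group 9; removing 2 electrons leaves Co²⁺ with 9 − 2 = 7 d electrons.
In the high-spin limit (t2g^5 e_g^2) the orbital term is -0.8Δ₀ = -225 kJ/mol, with no excess pairing.
Low-spin t2g^6 e_g^1 gives -1.8Δ₀ = -506 kJ/mol, but forming 1 extra pair costs 1P = 235 kJ/mol, so E(LS) = -506 + 235 = -271 kJ/mol.
The difference is -271 − (-225) = -46 kJ/mol, so low-spin lies lower.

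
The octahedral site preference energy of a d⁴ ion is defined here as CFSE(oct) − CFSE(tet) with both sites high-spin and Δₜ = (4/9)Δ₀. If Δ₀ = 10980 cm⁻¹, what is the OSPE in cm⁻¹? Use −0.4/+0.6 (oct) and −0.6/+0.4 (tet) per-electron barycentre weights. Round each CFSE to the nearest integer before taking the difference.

Octahedral high-spin t2g^3 e_g^1: CFSE = -0.6 × 10980 = -6588 cm⁻¹.
Tetrahedral: e^2 t2^2, CFSE = 2(−0.6) + 2(+0.4) = -0.4Δₜ = -0.4 × (4/9) × 10980 = -1952 cm⁻¹.
OSPE = CFSE(oct) − CFSE(tet) = -6588 − (-1952) = -4636 cm⁻¹.

-4636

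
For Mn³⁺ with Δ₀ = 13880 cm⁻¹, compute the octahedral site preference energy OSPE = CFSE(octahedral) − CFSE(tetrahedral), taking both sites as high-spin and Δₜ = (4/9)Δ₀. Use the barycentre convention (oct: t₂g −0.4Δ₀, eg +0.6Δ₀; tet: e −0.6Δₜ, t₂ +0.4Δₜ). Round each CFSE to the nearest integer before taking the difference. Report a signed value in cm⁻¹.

-5860

Group 7 minus oxidation state +3 gives a d⁴ configuration for Mn³⁺.
In an octahedral site d⁴ (HS) is t₂g³ eg¹, giving CFSE(oct) = -0.6Δ₀ = -8328 cm⁻¹.
Tetrahedral e² t₂² gives -0.4Δₜ = -0.4 × (4/9) × 13880 = -2468 cm⁻¹.
Subtracting, OSPE = -8328 − (-2468) = -5860 cm⁻¹.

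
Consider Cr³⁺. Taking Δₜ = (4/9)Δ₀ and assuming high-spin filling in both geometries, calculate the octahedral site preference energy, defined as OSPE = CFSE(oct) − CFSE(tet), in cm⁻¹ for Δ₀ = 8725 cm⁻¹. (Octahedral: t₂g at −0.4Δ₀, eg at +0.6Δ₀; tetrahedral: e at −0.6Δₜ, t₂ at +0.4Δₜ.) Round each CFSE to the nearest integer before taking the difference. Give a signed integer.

-7368

Cr³⁺: group 6, so d-count = 6 − 3 = 3.
Octahedral high-spin t2g^3 e_g^0: CFSE = -1.2 × 8725 = -10470 cm⁻¹.
Tetrahedral: e^2 t2^1, CFSE = 2(−0.6) + 1(+0.4) = -0.8Δₜ = -0.8 × (4/9) × 8725 = -3102 cm⁻¹.
Subtracting, OSPE = -10470 − (-3102) = -7368 cm⁻¹.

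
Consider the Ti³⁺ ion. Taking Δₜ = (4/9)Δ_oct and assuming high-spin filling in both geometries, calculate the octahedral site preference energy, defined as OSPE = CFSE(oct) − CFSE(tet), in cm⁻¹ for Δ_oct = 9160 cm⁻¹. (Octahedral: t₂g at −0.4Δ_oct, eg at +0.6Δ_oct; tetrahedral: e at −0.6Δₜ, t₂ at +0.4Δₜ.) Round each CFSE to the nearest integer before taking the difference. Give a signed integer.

Ti sits in group 4; removing 3 electrons leaves Ti³⁺ with 4 − 3 = 1 d electrons.
Octahedral (high-spin): t₂g¹ eg⁰, CFSE = 1(−0.4) + 0(+0.6) = -0.4Δ_oct = -0.4 × 9160 = -3664 cm⁻¹.
In a tetrahedral site the filling is e¹ t₂⁰: CFSE(tet) = -0.6Δₜ = -0.6 × (4/9)(9160) = -2443 cm⁻¹.
OSPE = CFSE(oct) − CFSE(tet) = -3664 − (-2443) = -1221 cm⁻¹.

-1221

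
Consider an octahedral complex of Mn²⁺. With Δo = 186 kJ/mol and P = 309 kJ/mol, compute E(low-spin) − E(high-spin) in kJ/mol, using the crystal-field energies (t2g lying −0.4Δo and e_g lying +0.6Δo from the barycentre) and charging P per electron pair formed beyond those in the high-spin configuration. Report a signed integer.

246

Group 7 minus oxidation state +2 gives a d⁵ configuration for Mn²⁺.
High-spin: t2g^3 e_g^2, CFSE = 0.0Δo = 0 kJ/mol.
For low-spin the configuration is t2g^5 e_g^0: orbital energy -2.0 × 186 = -372 kJ/mol, and 2 additional pairs relative to high-spin add 618 kJ/mol, giving 246 kJ/mol.
Thus E(LS) − E(HS) = 246 kJ/mol.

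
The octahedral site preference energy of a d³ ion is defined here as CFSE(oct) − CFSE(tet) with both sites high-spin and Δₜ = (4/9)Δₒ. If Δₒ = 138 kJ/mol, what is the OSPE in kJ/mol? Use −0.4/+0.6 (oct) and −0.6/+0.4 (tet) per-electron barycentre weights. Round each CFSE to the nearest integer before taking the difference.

Octahedral high-spin t₂g³ eg⁰: CFSE = -1.2 × 138 = -166 kJ/mol.
In a tetrahedral site the filling is e² t₂¹: CFSE(tet) = -0.8Δₜ = -0.8 × (4/9)(138) = -49 kJ/mol.
Subtracting, OSPE = -166 − (-49) = -117 kJ/mol.

-117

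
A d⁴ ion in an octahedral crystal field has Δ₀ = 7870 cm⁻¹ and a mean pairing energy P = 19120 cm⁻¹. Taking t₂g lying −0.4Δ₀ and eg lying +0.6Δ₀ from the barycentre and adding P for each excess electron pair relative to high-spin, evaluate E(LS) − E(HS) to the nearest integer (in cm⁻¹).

11250

High-spin: t₂g³ eg¹, CFSE = -0.6Δ₀ = -4722 cm⁻¹.
Low-spin: t₂g⁴ eg⁰, orbital CFSE = -1.6Δ₀ = -12592 cm⁻¹; plus 1 excess pair × P = +19120 cm⁻¹; total 6528 cm⁻¹.
The difference is 6528 − (-4722) = 11250 cm⁻¹, so high-spin lies lower.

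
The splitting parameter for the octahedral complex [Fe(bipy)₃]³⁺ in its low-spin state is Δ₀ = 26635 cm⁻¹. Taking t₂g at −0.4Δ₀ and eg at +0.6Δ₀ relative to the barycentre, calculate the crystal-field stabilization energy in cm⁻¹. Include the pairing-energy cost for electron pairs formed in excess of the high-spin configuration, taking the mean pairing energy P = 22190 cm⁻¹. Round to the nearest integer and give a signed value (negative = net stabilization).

-8890

bipy is neutral, so the +3 overall charge sits on Fe: oxidation state +3.
Group 8 minus oxidation state +3 gives a d⁵ configuration for Fe³⁺.
Configuration: t₂g⁵ eg⁰.
The orbital stabilization is -2.0Δ₀ = -2.0 × 26635 = -53270 cm⁻¹.
Pairing penalty: 2 pairs vs 0 in the high-spin reference → 2 extra × P = 44380 cm⁻¹.
Combining: -53270 + 44380 = -8890 cm⁻¹.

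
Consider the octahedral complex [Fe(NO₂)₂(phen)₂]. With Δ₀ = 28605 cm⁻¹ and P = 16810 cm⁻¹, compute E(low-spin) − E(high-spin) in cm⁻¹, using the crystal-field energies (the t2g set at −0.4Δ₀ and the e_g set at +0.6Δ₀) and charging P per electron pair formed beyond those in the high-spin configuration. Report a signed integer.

Ligand charges: 2×(-1) from NO₂⁻ and 2×(+0) from phen sum to -2; with overall charge +0, Fe is +2.
Fe sits in group 8; removing 2 electrons leaves Fe²⁺ with 8 − 2 = 6 d electrons.
High-spin d⁶ fills as t2g^4 e_g^2 with CFSE 4(−0.4) + 2(+0.6) = -0.4Δ₀ = -11442 cm⁻¹.
Low-spin t2g^6 e_g^0 gives -2.4Δ₀ = -68652 cm⁻¹, but forming 2 extra pairs costs 2P = 33620 cm⁻¹, so E(LS) = -68652 + 33620 = -35032 cm⁻¹.
Thus E(LS) − E(HS) = -23590 cm⁻¹.

-23590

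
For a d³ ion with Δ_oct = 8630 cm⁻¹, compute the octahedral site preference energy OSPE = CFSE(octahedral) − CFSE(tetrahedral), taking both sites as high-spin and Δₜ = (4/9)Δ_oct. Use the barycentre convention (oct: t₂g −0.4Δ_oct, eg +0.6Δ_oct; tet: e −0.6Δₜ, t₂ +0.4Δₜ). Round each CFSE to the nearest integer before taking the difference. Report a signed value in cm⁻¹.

-7288

Octahedral high-spin t2g^3 e_g^0: CFSE = -1.2 × 8630 = -10356 cm⁻¹.
Tetrahedral: e^2 t2^1, CFSE = 2(−0.6) + 1(+0.4) = -0.8Δₜ = -0.8 × (4/9) × 8630 = -3068 cm⁻¹.
OSPE = -10356 − (-3068) = -7288 cm⁻¹.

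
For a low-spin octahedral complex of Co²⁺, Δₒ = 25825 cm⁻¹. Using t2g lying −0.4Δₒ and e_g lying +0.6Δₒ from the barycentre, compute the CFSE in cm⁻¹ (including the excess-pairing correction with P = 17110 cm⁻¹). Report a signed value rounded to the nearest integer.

Group 9 minus oxidation state +2 gives a d⁷ configuration for Co²⁺.
The d⁷ electrons fill as t2g^6 e_g^1.
The orbital stabilization is -1.8Δₒ = -1.8 × 25825 = -46485 cm⁻¹.
Relative to high-spin t2g^5 e_g^2 (2 paired), the low-spin configuration has 1 additional pair, contributing +1 × 17110 = +17110 cm⁻¹.
Overall CFSE = -46485 + 17110 = -29375 cm⁻¹.

-29375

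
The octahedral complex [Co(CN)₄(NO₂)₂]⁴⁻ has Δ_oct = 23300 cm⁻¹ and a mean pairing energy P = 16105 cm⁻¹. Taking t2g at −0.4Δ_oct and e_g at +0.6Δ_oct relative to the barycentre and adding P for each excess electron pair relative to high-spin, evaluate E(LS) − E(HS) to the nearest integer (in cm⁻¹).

Ligand charges: 4×(-1) from CN⁻ and 2×(-1) from NO₂⁻ sum to -6; with overall charge -4, Co is +2.
Co is in group 9, so Co²⁺ is d⁷ (9 − 2 = 7).
In the high-spin limit (t2g^5 e_g^2) the orbital term is -0.8Δ_oct = -18640 cm⁻¹, with no excess pairing.
Low-spin t2g^6 e_g^1 gives -1.8Δ_oct = -41940 cm⁻¹, but forming 1 extra pair costs 1P = 16105 cm⁻¹, so E(LS) = -41940 + 16105 = -25835 cm⁻¹.
E(LS) − E(HS) = -25835 − (-18640) = -7195 cm⁻¹.

-7195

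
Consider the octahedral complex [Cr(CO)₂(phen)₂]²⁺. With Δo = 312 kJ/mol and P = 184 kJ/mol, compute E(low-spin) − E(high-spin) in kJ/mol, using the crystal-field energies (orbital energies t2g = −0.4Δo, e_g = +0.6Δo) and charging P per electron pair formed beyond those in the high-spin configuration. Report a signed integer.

Ligand charges: 2×(+0) from CO and 2×(+0) from phen sum to +0; with overall charge +2, Cr is +2.
Cr²⁺: group 6, so d-count = 6 − 2 = 4.
In the high-spin limit (t2g^3 e_g^1) the orbital term is -0.6Δo = -187 kJ/mol, with no excess pairing.
Low-spin: t2g^4 e_g^0, orbital CFSE = -1.6Δo = -499 kJ/mol; plus 1 excess pair × P = +184 kJ/mol; total -315 kJ/mol.
The difference is -315 − (-187) = -128 kJ/mol, so low-spin lies lower.

-128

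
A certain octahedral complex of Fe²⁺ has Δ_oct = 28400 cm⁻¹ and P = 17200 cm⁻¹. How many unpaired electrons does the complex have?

0

Fe sits in group 8; removing 2 electrons leaves Fe²⁺ with 8 − 2 = 6 d electrons.
Here Δ_oct > P (28400 > 17200), so the low-spin state is favoured.
That gives t₂g⁶ eg⁰.
Unpaired electrons: 0.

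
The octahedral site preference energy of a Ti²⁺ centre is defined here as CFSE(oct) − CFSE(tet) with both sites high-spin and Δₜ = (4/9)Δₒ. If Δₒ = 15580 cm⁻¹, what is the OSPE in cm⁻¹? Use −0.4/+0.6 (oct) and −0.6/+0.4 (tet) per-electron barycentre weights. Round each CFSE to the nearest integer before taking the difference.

Ti sits in group 4; removing 2 electrons leaves Ti²⁺ with 4 − 2 = 2 d electrons.
Octahedral (high-spin): t2g^2 e_g^0, CFSE = 2(−0.4) + 0(+0.6) = -0.8Δₒ = -0.8 × 15580 = -12464 cm⁻¹.
Tetrahedral: e^2 t2^0, CFSE = 2(−0.6) + 0(+0.4) = -1.2Δₜ = -1.2 × (4/9) × 15580 = -8309 cm⁻¹.
OSPE = -12464 − (-8309) = -4155 cm⁻¹.

-4155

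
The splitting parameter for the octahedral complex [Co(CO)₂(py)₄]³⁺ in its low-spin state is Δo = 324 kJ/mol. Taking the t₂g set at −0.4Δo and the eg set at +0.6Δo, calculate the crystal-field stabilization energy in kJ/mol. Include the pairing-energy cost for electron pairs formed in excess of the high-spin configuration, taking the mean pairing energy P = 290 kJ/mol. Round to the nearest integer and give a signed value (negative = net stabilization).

-198

Ligand charges: 2×(+0) from CO and 4×(+0) from py sum to +0; with overall charge +3, Co is +3.
Co is in group 9, so Co³⁺ is d⁶ (9 − 3 = 6).
The d⁶ electrons fill as t₂g⁶ eg⁰.
Orbital CFSE = 6(-0.4) + 0(0.6) = -2.4Δo = -2.4 × 324 = -778 kJ/mol.
High-spin d⁶ would be t₂g⁴ eg² with 1 pair; low-spin has 3, so 2 excess pairs cost +2P = +580 kJ/mol.
Net CFSE = -778 + 580 = -198 kJ/mol.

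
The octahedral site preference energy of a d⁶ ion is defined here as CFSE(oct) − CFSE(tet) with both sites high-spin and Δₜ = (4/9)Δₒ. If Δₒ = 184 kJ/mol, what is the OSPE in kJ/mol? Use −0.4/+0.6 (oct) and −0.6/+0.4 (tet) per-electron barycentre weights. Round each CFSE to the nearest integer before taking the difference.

In an octahedral site d⁶ (HS) is t₂g⁴ eg², giving CFSE(oct) = -0.4Δₒ = -74 kJ/mol.
Tetrahedral: e³ t₂³, CFSE = 3(−0.6) + 3(+0.4) = -0.6Δₜ = -0.6 × (4/9) × 184 = -49 kJ/mol.
Subtracting, OSPE = -74 − (-49) = -25 kJ/mol.

-25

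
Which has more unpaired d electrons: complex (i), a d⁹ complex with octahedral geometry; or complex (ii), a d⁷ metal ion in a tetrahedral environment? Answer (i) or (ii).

(i): t₂g⁶ eg³ → 1 unpaired.
(ii): Tetrahedral fields are weak (Δₜ ≈ 4/9 Δₒ), so electrons fill high-spin; e⁴ t₂³ → 3 unpaired.
So (ii) has more unpaired electrons.

(ii)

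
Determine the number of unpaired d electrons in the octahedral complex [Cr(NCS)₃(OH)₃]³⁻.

Ligand charges: 3×(-1) from NCS⁻ and 3×(-1) from OH⁻ sum to -6; with overall charge -3, Cr is +3.
Cr³⁺: group 6, so d-count = 6 − 3 = 3.
Configuration: t₂g³ eg⁰, giving 3 unpaired electrons.

3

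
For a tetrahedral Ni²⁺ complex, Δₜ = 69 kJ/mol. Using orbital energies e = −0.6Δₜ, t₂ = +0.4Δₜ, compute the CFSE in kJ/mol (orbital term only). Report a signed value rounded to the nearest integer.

Group 10 minus oxidation state +2 gives a d⁸ configuration for Ni²⁺.
Tetrahedral fields are weak (Δₜ ≈ 4/9 Δₒ), so electrons fill high-spin.
Electron filling gives e⁴ t₂⁴.
Orbital CFSE = 4(-0.6) + 4(0.4) = -0.8Δₜ = -0.8 × 69 = -55 kJ/mol.

-55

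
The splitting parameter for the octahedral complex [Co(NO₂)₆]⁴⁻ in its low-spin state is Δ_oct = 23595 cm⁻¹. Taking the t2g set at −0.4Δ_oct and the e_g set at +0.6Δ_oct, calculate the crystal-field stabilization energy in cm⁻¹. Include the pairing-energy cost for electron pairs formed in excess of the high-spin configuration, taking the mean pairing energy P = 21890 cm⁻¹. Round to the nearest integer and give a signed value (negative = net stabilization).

Each NO₂⁻ contributes -1; 6 × (-1) = -6. With overall charge -4, Co is in the +2 oxidation state.
Co²⁺: group 9, so d-count = 9 − 2 = 7.
The d⁷ electrons fill as t2g^6 e_g^1.
Orbital CFSE = 6(-0.4) + 1(0.6) = -1.8Δ_oct = -1.8 × 23595 = -42471 cm⁻¹.
High-spin d⁷ would be t2g^5 e_g^2 with 2 pairs; low-spin has 3, so 1 excess pair costs +1P = +21890 cm⁻¹.
Net CFSE = -42471 + 21890 = -20581 cm⁻¹.

-20581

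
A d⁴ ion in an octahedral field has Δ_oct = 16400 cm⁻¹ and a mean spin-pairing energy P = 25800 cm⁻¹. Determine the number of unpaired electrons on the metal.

4

Here Δ_oct < P (16400 < 25800), so the high-spin state is favoured.
Configuration: t2g^3 e_g^1.
Unpaired electrons: 4.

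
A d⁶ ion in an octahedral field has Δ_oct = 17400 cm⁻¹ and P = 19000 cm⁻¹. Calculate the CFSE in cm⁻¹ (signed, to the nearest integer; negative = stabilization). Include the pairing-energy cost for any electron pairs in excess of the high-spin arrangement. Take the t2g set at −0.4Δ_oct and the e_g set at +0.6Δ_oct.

-6960

Δ_oct < P, so pairing is avoided: the ground state is high-spin.
Filling d⁶ accordingly: t2g^4 e_g^2.
Orbital CFSE = -0.4Δ_oct = -0.4 × 17400 = -6960 cm⁻¹.
High-spin has no excess pairs, so no pairing correction applies.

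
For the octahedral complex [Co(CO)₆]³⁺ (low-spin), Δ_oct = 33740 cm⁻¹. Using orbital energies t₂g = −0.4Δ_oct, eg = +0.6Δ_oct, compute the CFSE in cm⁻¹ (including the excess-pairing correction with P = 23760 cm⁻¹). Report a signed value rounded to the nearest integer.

CO is neutral, so the +3 overall charge sits on Co: oxidation state +3.
Group 9 minus oxidation state +3 gives a d⁶ configuration for Co³⁺.
Electron filling gives t₂g⁶ eg⁰.
CFSE(orbital) = 6×(-0.4Δ_oct) + 0×(0.6Δ_oct) = -2.4Δ_oct; with Δ_oct = 33740 cm⁻¹ that is -80976 cm⁻¹.
Relative to high-spin t₂g⁴ eg² (1 paired), the low-spin configuration has 2 additional pairs, contributing +2 × 23760 = +47520 cm⁻¹.
Combining: -80976 + 47520 = -33456 cm⁻¹.

-33456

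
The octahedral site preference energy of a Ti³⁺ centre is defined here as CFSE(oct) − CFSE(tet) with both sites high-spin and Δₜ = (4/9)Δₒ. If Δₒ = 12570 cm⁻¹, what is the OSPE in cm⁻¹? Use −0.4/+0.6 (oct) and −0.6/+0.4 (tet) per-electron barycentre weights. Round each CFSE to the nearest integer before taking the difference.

Group 4 minus oxidation state +3 gives a d¹ configuration for Ti³⁺.
Octahedral high-spin t₂g¹ eg⁰: CFSE = -0.4 × 12570 = -5028 cm⁻¹.
In a tetrahedral site the filling is e¹ t₂⁰: CFSE(tet) = -0.6Δₜ = -0.6 × (4/9)(12570) = -3352 cm⁻¹.
Subtracting, OSPE = -5028 − (-3352) = -1676 cm⁻¹.

-1676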